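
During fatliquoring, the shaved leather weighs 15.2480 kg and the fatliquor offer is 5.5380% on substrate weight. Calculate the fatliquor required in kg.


Formula: Fat = substrate * pct / 100
Substituting: Fat = 15.2480 * 5.5380 / 100
Result: 0.8444 kg


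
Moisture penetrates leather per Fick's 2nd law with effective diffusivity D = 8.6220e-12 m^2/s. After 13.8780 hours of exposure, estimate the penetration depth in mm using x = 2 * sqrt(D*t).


t = 13.8780 hr * 3600 = 49960.8000 s
D * t = 8.6220e-12 * 49960.8000 = 4.3076e-07
x = 2 * sqrt(D*t) = 2 * sqrt(4.3076e-07) = 0.00131265 m = 1.3126 mm


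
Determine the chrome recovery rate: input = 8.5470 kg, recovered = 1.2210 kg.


Formula: Recovery = recovered / input * 100
Substituting: Recovery = 1.2210 / 8.5470 * 100
Result: 14.2857 %


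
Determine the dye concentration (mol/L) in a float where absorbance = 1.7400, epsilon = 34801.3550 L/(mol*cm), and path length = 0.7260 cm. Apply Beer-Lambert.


Formula: c = A / (epsilon * l)
Substituting: c = 1.7400 / (34801.3550 * 0.7260)
Result: 6.8868e-05 mol/L


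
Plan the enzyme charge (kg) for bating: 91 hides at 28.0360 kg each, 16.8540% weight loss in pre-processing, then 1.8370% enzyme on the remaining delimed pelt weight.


Total_raw = N * avg_wt = 91 * 28.0360 = 2551.2760 kg
Substrate = Total_raw * (1 - loss/100) = 2551.2760 * (1 - 16.8540/100) = 2121.2839 kg
Enzyme = Substrate * pct / 100 = 2121.2839 * 1.8370 / 100 = 38.9680 kg


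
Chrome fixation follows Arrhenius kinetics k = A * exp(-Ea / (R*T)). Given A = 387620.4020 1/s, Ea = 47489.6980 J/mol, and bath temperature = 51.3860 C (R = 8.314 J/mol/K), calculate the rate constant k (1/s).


T_K = T_C + 273.15 = 51.3860 + 273.15 = 324.5360 K
exponent = -Ea / (R * T_K) = -47489.6980 / (8.314 * 324.5360) = -17.6006
k = A * exp(exponent) = 387620.4020 * exp(-17.6006) = 0.00880198 1/s


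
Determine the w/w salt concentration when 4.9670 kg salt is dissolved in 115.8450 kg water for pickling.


Formula: Conc = salt / (water + salt) * 100
Substituting: Conc = 4.9670 / (115.8450 + 4.9670) * 100
Result: 4.1113 %


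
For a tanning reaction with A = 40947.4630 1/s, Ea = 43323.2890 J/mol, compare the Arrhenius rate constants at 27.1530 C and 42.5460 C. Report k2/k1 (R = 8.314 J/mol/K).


T1 = 27.1530 + 273.15 = 300.3030 K; T2 = 42.5460 + 273.15 = 315.6960 K
k1 = A * exp(-Ea/(R*T1)) = 40947.4630 * exp(-43323.2890/(8.314*300.3030)) = 0.0011921 1/s
k2 = A * exp(-Ea/(R*T2)) = 40947.4630 * exp(-43323.2890/(8.314*315.6960)) = 0.00277814 1/s
k2/k1 = 0.00277814 / 0.0011921 = 2.3305


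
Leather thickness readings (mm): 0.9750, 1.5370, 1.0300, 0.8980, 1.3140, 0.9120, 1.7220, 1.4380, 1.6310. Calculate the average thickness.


Formula: Average = sum / n
Substituting: Average = 11.4570 / 9
Result: 1.2730 mm


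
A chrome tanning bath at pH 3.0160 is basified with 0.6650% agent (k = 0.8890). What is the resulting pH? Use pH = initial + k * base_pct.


Formula: pH_final = pH_initial + k * base_pct
Substituting: pH_final = 3.0160 + 0.8890 * 0.6650
Result: 3.6072


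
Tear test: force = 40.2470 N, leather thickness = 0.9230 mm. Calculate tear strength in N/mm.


Formula: Tear strength = force / thickness
Substituting: Tear strength = 40.2470 / 0.9230
Result: 43.6046 N/mm


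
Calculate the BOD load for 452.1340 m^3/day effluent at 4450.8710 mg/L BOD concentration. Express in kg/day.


Formula: BOD_load = volume * conc / 1000
Substituting: BOD_load = 452.1340 * 4450.8710 / 1000
Result: 2012.3901 kg/day


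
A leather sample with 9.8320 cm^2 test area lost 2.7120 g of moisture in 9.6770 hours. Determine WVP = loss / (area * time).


Formula: WVP = loss / (area * time)
Substituting: WVP = 2.7120 / (9.8320 * 9.6770)
Result: 0.0285041 g/(cm^2*hr)


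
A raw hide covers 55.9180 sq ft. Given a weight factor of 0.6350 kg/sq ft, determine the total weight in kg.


Formula: Weight = area * weight_per_sqft
Substituting: Weight = 55.9180 * 0.6350
Result: 35.5079 kg


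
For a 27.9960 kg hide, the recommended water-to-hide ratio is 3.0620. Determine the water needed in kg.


Formula: Water = hide_weight * ratio
Substituting: Water = 27.9960 * 3.0620
Result: 85.7238 kg


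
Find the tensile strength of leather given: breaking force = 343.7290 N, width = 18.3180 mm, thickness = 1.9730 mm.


Formula: TS = force / (width * thickness)
Substituting: TS = 343.7290 / (18.3180 * 1.9730)
Result: 9.5107 N/mm^2


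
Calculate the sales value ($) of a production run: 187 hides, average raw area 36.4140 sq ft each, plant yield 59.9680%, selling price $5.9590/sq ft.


Raw_total = N * avg_area = 187 * 36.4140 = 6809.4180 sq ft
Finished = Raw_total * yield / 100 = 6809.4180 * 59.9680 / 100 = 4083.4718 sq ft
Value = Finished * price = 4083.4718 * 5.9590 = 24333.4084 $


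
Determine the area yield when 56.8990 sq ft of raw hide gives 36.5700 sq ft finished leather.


Formula: Yield = finished / raw * 100
Substituting: Yield = 36.5700 / 56.8990 * 100
Result: 64.2718 %


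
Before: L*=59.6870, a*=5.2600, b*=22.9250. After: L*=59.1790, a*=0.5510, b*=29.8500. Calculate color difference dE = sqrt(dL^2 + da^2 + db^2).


dL = -0.5080, da = -4.7090, db = 6.9250
dE = sqrt((-0.5080)^2 + (-4.7090)^2 + 6.9250^2) = 8.3898


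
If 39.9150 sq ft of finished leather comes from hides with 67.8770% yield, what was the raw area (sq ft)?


Formula: raw = finished * 100 / yield
Substituting: raw = 39.9150 * 100 / 67.8770
Result: 58.8049 sq ft


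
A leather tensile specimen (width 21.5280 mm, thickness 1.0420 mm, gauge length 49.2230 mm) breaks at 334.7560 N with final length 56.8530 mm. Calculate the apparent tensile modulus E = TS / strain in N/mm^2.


TS = F / (w * t) = 334.7560 / (21.5280 * 1.0420) = 14.9230 N/mm^2
strain = (Lf - L0) / L0 = (56.8530 - 49.2230) / 49.2230 = 0.1550
E = TS / strain = 14.9230 / 0.1550 = 96.2721 N/mm^2


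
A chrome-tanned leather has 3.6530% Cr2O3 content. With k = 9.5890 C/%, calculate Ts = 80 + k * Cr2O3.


Formula: Ts = 80 + k * Cr2O3
Substituting: Ts = 80 + 9.5890 * 3.6530
Result: 115.0286 C


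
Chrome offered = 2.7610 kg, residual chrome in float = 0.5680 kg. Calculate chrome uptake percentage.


Formula: Uptake = (offered - residual) / offered * 100
Substituting: Uptake = (2.7610 - 0.5680) / 2.7610 * 100
Result: 79.4277 %


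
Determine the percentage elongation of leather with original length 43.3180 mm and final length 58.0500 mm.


Formula: Elongation = (Lf - L0) / L0 * 100
Substituting: Elongation = (58.0500 - 43.3180) / 43.3180 * 100
Result: 34.0090 %


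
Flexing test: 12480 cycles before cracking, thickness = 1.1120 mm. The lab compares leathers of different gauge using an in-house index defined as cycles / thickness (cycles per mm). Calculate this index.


Formula: Index = cycles / thickness
Substituting: Index = 12480 / 1.1120
Result: 11223.0216 cycles/mm


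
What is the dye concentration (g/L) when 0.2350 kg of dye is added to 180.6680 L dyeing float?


Formula: Conc = dye_mass(kg) / volume(L) * 1000
Substituting: Conc = 0.2350 / 180.6680 * 1000
Result: 1.3007 g/L


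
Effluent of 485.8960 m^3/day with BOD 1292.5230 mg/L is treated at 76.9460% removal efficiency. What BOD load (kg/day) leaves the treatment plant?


Load_in = volume * conc / 1000 = 485.8960 * 1292.5230 / 1000 = 628.0318 kg/day
Removed = Load_in * eff / 100 = 628.0318 * 76.9460 / 100 = 483.2453 kg/day
Load_out = Load_in - Removed = 628.0318 - 483.2453 = 144.7864 kg/day


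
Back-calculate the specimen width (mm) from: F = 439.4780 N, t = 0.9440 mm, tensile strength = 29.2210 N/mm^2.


Formula: w = F / (TS * t)
Substituting: w = 439.4780 / (29.2210 * 0.9440)
Result: 15.9320 mm


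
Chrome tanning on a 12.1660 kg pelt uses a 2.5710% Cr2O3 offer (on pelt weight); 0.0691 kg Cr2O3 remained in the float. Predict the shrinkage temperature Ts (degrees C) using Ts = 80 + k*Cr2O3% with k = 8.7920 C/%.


Offered = pelt * offer_pct / 100 = 12.1660 * 2.5710 / 100 = 0.3128 kg
Uptake = offered - residual = 0.3128 - 0.0691 = 0.2437 kg
Cr2O3% on pelt = uptake / pelt * 100 = 0.2437 / 12.1660 * 100 = 2.0030 %
Ts = 80 + k * Cr2O3% = 80 + 8.7920 * 2.0030 = 97.6106 C


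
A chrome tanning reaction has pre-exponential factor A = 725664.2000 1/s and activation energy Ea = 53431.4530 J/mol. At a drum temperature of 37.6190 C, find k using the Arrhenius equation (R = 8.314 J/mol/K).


T_K = T_C + 273.15 = 37.6190 + 273.15 = 310.7690 K
exponent = -Ea / (R * T_K) = -53431.4530 / (8.314 * 310.7690) = -20.6799
k = A * exp(exponent) = 725664.2000 * exp(-20.6799) = 7.5780e-04 1/s


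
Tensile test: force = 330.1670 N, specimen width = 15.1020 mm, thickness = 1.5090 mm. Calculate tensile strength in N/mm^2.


Formula: TS = force / (width * thickness)
Substituting: TS = 330.1670 / (15.1020 * 1.5090)
Result: 14.4881 N/mm^2


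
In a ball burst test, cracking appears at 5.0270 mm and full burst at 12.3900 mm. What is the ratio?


Formula: Ratio = crack / burst
Substituting: Ratio = 5.0270 / 12.3900
Result: 0.4057


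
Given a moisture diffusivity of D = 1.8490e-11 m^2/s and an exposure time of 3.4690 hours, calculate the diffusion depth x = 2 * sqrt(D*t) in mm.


t = 3.4690 hr * 3600 = 12488.4000 s
D * t = 1.8490e-11 * 12488.4000 = 2.3091e-07
x = 2 * sqrt(D*t) = 2 * sqrt(2.3091e-07) = 9.6106e-04 m = 0.9611 mm


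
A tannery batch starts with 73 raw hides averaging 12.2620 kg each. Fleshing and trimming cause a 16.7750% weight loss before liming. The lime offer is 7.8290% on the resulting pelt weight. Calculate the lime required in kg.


Total_raw = N * avg_wt = 73 * 12.2620 = 895.1260 kg
Substrate = Total_raw * (1 - loss/100) = 895.1260 * (1 - 16.7750/100) = 744.9686 kg
Lime = Substrate * pct / 100 = 744.9686 * 7.8290 / 100 = 58.3236 kg


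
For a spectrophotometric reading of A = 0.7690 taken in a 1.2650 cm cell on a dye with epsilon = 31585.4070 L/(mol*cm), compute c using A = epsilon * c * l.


Formula: c = A / (epsilon * l)
Substituting: c = 0.7690 / (31585.4070 * 1.2650)
Result: 1.9246e-05 mol/L


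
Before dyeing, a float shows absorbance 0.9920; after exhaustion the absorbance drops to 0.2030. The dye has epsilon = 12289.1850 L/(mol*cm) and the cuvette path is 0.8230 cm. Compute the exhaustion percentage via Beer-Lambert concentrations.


c_initial = A_i / (epsilon * l) = 0.9920 / (12289.1850 * 0.8230) = 9.8082e-05 mol/L
c_final = A_f / (epsilon * l) = 0.2030 / (12289.1850 * 0.8230) = 2.0071e-05 mol/L
Exhaustion = (c_initial - c_final) / c_initial * 100 = (9.8082e-05 - 2.0071e-05) / 9.8082e-05 * 100 = 79.5363 %


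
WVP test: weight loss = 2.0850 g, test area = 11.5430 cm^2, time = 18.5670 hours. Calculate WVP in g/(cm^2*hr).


Formula: WVP = loss / (area * time)
Substituting: WVP = 2.0850 / (11.5430 * 18.5670)
Result: 0.00972849 g/(cm^2*hr)


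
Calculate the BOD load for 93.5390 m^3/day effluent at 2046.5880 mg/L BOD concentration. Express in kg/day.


Formula: BOD_load = volume * conc / 1000
Substituting: BOD_load = 93.5390 * 2046.5880 / 1000
Result: 191.4358 kg/day


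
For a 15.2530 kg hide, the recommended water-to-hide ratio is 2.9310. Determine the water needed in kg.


Formula: Water = hide_weight * ratio
Substituting: Water = 15.2530 * 2.9310
Result: 44.7065 kg


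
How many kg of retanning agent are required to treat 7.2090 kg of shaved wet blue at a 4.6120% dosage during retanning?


Formula: Retan = substrate * pct / 100
Substituting: Retan = 7.2090 * 4.6120 / 100
Result: 0.3325 kg


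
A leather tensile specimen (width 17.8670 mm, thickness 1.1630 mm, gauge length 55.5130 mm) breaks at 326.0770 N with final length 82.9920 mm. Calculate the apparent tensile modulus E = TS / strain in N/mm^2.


TS = F / (w * t) = 326.0770 / (17.8670 * 1.1630) = 15.6924 N/mm^2
strain = (Lf - L0) / L0 = (82.9920 - 55.5130) / 55.5130 = 0.4950
E = TS / strain = 15.6924 / 0.4950 = 31.7017 N/mm^2


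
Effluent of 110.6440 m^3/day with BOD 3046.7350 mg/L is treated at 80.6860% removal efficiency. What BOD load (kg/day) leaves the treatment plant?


Load_in = volume * conc / 1000 = 110.6440 * 3046.7350 / 1000 = 337.1029 kg/day
Removed = Load_in * eff / 100 = 337.1029 * 80.6860 / 100 = 271.9949 kg/day
Load_out = Load_in - Removed = 337.1029 - 271.9949 = 65.1081 kg/day


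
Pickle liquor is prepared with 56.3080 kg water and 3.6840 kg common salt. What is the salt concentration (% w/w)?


Formula: Conc = salt / (water + salt) * 100
Substituting: Conc = 3.6840 / (56.3080 + 3.6840) * 100
Result: 6.1408 %


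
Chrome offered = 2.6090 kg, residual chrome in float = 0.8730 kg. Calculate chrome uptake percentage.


Formula: Uptake = (offered - residual) / offered * 100
Substituting: Uptake = (2.6090 - 0.8730) / 2.6090 * 100
Result: 66.5389 %


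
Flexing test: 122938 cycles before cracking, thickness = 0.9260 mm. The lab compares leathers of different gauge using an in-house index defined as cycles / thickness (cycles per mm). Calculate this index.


Formula: Index = cycles / thickness
Substituting: Index = 122938 / 0.9260
Result: 132762.4190 cycles/mm


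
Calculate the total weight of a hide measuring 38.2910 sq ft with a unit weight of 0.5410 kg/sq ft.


Formula: Weight = area * weight_per_sqft
Substituting: Weight = 38.2910 * 0.5410
Result: 20.7154 kg


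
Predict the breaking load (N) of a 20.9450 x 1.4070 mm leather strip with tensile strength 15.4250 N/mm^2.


Formula: F = TS * w * t
Substituting: F = 15.4250 * 20.9450 * 1.4070
Result: 454.5688 N


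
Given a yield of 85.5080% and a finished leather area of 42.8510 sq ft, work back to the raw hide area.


Formula: raw = finished * 100 / yield
Substituting: raw = 42.8510 * 100 / 85.5080
Result: 50.1134 sq ft


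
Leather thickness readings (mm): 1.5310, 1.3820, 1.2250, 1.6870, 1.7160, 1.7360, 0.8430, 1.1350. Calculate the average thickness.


Formula: Average = sum / n
Substituting: Average = 11.2550 / 8
Result: 1.4069 mm


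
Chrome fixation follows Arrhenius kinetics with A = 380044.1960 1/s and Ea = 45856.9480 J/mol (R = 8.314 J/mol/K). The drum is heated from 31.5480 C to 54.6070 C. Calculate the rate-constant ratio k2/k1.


T1 = 31.5480 + 273.15 = 304.6980 K; T2 = 54.6070 + 273.15 = 327.7570 K
k1 = A * exp(-Ea/(R*T1)) = 380044.1960 * exp(-45856.9480/(8.314*304.6980)) = 0.00522702 1/s
k2 = A * exp(-Ea/(R*T2)) = 380044.1960 * exp(-45856.9480/(8.314*327.7570)) = 0.0186787 1/s
k2/k1 = 0.0186787 / 0.00522702 = 3.5735


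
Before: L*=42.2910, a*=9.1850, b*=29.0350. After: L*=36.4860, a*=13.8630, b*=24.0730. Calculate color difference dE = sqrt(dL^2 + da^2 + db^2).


dL = -5.8050, da = 4.6780, db = -4.9620
dE = sqrt((-5.8050)^2 + 4.6780^2 + (-4.9620)^2) = 8.9556


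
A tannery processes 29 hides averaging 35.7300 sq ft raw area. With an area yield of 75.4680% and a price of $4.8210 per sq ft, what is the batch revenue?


Raw_total = N * avg_area = 29 * 35.7300 = 1036.1700 sq ft
Finished = Raw_total * yield / 100 = 1036.1700 * 75.4680 / 100 = 781.9768 sq ft
Value = Finished * price = 781.9768 * 4.8210 = 3769.9100 $


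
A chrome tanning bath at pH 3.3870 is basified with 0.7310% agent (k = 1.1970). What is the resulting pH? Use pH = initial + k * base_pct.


Formula: pH_final = pH_initial + k * base_pct
Substituting: pH_final = 3.3870 + 1.1970 * 0.7310
Result: 4.2620


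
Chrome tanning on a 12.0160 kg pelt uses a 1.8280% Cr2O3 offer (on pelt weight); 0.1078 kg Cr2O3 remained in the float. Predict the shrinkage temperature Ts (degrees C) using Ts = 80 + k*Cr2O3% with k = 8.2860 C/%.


Offered = pelt * offer_pct / 100 = 12.0160 * 1.8280 / 100 = 0.2197 kg
Uptake = offered - residual = 0.2197 - 0.1078 = 0.1119 kg
Cr2O3% on pelt = uptake / pelt * 100 = 0.1119 / 12.0160 * 100 = 0.9309 %
Ts = 80 + k * Cr2O3% = 80 + 8.2860 * 0.9309 = 87.7131 C


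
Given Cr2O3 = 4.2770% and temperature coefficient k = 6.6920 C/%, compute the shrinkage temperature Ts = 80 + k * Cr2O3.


Formula: Ts = 80 + k * Cr2O3
Substituting: Ts = 80 + 6.6920 * 4.2770
Result: 108.6217 C


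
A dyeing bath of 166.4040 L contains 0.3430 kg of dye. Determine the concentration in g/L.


Formula: Conc = dye_mass(kg) / volume(L) * 1000
Substituting: Conc = 0.3430 / 166.4040 * 1000
Result: 2.0612 g/L


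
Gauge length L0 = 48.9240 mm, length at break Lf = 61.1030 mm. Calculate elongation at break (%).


Formula: Elongation = (Lf - L0) / L0 * 100
Substituting: Elongation = (61.1030 - 48.9240) / 48.9240 * 100
Result: 24.8937 %


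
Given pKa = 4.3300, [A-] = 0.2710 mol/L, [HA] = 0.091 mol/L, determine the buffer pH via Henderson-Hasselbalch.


ratio = [A-] / [HA] = 0.2710 / 0.091 = 2.9780
log10(ratio) = 0.4739
pH = pKa + log10(ratio) = 4.3300 + 0.4739 = 4.8039


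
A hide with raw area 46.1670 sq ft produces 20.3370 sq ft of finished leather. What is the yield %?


Formula: Yield = finished / raw * 100
Substituting: Yield = 20.3370 / 46.1670 * 100
Result: 44.0509 %


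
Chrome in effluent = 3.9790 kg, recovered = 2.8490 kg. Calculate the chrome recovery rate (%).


Formula: Recovery = recovered / input * 100
Substituting: Recovery = 2.8490 / 3.9790 * 100
Result: 71.6009 %


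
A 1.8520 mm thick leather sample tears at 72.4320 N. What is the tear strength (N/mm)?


Formula: Tear strength = force / thickness
Substituting: Tear strength = 72.4320 / 1.8520
Result: 39.1102 N/mm


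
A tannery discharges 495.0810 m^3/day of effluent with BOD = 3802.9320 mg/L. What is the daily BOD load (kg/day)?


Formula: BOD_load = volume * conc / 1000
Substituting: BOD_load = 495.0810 * 3802.9320 / 1000
Result: 1882.7594 kg/day


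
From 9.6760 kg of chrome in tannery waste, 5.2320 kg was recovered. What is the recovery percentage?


Formula: Recovery = recovered / input * 100
Substituting: Recovery = 5.2320 / 9.6760 * 100
Result: 54.0719 %


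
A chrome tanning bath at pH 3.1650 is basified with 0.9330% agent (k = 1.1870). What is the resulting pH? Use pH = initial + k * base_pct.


Formula: pH_final = pH_initial + k * base_pct
Substituting: pH_final = 3.1650 + 1.1870 * 0.9330
Result: 4.2725


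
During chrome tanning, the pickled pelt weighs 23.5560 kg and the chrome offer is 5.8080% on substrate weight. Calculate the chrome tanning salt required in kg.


Formula: Chrome = substrate * pct / 100
Substituting: Chrome = 23.5560 * 5.8080 / 100
Result: 1.3681 kg


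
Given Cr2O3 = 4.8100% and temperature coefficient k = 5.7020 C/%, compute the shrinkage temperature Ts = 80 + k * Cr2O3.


Formula: Ts = 80 + k * Cr2O3
Substituting: Ts = 80 + 5.7020 * 4.8100
Result: 107.4266 C


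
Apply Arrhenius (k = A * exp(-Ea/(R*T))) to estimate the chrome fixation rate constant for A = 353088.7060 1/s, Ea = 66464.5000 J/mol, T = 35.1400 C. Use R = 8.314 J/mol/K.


T_K = T_C + 273.15 = 35.1400 + 273.15 = 308.2900 K
exponent = -Ea / (R * T_K) = -66464.5000 / (8.314 * 308.2900) = -25.9311
k = A * exp(exponent) = 353088.7060 * exp(-25.9311) = 1.9327e-06 1/s


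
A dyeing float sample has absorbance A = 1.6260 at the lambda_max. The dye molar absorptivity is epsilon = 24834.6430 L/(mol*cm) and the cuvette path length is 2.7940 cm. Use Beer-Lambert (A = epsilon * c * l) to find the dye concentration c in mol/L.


Formula: c = A / (epsilon * l)
Substituting: c = 1.6260 / (24834.6430 * 2.7940)
Result: 2.3433e-05 mol/L


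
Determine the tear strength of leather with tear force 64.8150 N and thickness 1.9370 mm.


Formula: Tear strength = force / thickness
Substituting: Tear strength = 64.8150 / 1.9370
Result: 33.4615 N/mm


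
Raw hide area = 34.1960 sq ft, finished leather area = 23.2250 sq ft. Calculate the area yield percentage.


Formula: Yield = finished / raw * 100
Substituting: Yield = 23.2250 / 34.1960 * 100
Result: 67.9173 %


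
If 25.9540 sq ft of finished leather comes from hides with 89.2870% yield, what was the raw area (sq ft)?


Formula: raw = finished * 100 / yield
Substituting: raw = 25.9540 * 100 / 89.2870
Result: 29.0681 sq ft


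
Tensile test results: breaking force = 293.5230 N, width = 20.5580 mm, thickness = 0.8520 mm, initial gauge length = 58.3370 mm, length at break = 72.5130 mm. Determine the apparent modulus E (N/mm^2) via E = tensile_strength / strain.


TS = F / (w * t) = 293.5230 / (20.5580 * 0.8520) = 16.7580 N/mm^2
strain = (Lf - L0) / L0 = (72.5130 - 58.3370) / 58.3370 = 0.2430
E = TS / strain = 16.7580 / 0.2430 = 68.9624 N/mm^2


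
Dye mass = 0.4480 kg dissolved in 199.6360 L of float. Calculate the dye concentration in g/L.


Formula: Conc = dye_mass(kg) / volume(L) * 1000
Substituting: Conc = 0.4480 / 199.6360 * 1000
Result: 2.2441 g/L


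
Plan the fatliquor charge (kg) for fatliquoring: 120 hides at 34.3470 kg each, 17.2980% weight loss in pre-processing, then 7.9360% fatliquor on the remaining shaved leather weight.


Total_raw = N * avg_wt = 120 * 34.3470 = 4121.6400 kg
Substrate = Total_raw * (1 - loss/100) = 4121.6400 * (1 - 17.2980/100) = 3408.6787 kg
Fat = Substrate * pct / 100 = 3408.6787 * 7.9360 / 100 = 270.5127 kg


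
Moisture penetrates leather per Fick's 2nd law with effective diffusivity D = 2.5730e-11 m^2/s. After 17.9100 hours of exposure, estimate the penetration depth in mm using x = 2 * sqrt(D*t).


t = 17.9100 hr * 3600 = 64476.0000 s
D * t = 2.5730e-11 * 64476.0000 = 1.6590e-06
x = 2 * sqrt(D*t) = 2 * sqrt(1.6590e-06) = 0.00257602 m = 2.5760 mm


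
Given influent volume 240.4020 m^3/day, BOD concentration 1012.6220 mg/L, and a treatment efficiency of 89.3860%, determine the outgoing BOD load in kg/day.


Load_in = volume * conc / 1000 = 240.4020 * 1012.6220 / 1000 = 243.4364 kg/day
Removed = Load_in * eff / 100 = 243.4364 * 89.3860 / 100 = 217.5980 kg/day
Load_out = Load_in - Removed = 243.4364 - 217.5980 = 25.8383 kg/day


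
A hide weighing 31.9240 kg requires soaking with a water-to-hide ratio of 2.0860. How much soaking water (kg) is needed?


Formula: Water = hide_weight * ratio
Substituting: Water = 31.9240 * 2.0860
Result: 66.5935 kg


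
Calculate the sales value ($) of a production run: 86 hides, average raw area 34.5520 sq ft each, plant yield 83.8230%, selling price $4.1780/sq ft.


Raw_total = N * avg_area = 86 * 34.5520 = 2971.4720 sq ft
Finished = Raw_total * yield / 100 = 2971.4720 * 83.8230 / 100 = 2490.7770 sq ft
Value = Finished * price = 2490.7770 * 4.1780 = 10406.4662 $


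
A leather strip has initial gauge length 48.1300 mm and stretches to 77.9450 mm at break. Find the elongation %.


Formula: Elongation = (Lf - L0) / L0 * 100
Substituting: Elongation = (77.9450 - 48.1300) / 48.1300 * 100
Result: 61.9468 %


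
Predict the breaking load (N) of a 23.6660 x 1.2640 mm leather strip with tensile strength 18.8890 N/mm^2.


Formula: F = TS * w * t
Substituting: F = 18.8890 * 23.6660 * 1.2640
Result: 565.0422 N


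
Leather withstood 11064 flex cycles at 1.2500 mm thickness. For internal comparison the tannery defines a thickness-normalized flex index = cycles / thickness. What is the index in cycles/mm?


Formula: Index = cycles / thickness
Substituting: Index = 11064 / 1.2500
Result: 8851.2000 cycles/mm


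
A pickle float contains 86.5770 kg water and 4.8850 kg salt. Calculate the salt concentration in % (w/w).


Formula: Conc = salt / (water + salt) * 100
Substituting: Conc = 4.8850 / (86.5770 + 4.8850) * 100
Result: 5.3410 %


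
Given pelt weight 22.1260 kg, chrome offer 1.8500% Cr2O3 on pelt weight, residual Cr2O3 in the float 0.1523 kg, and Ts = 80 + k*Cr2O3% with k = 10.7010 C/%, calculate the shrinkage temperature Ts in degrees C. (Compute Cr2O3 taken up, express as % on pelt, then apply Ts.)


Offered = pelt * offer_pct / 100 = 22.1260 * 1.8500 / 100 = 0.4093 kg
Uptake = offered - residual = 0.4093 - 0.1523 = 0.2570 kg
Cr2O3% on pelt = uptake / pelt * 100 = 0.2570 / 22.1260 * 100 = 1.1617 %
Ts = 80 + k * Cr2O3% = 80 + 10.7010 * 1.1617 = 92.4310 C


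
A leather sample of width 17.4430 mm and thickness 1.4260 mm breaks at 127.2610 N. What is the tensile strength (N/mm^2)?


Formula: TS = force / (width * thickness)
Substituting: TS = 127.2610 / (17.4430 * 1.4260)
Result: 5.1163 N/mm^2


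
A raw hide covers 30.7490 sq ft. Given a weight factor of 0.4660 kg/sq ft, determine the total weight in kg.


Formula: Weight = area * weight_per_sqft
Substituting: Weight = 30.7490 * 0.4660
Result: 14.3290 kg


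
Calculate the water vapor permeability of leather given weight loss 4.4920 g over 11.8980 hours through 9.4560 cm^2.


Formula: WVP = loss / (area * time)
Substituting: WVP = 4.4920 / (9.4560 * 11.8980)
Result: 0.0399262 g/(cm^2*hr)


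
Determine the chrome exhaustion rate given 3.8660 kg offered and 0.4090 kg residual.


Formula: Uptake = (offered - residual) / offered * 100
Substituting: Uptake = (3.8660 - 0.4090) / 3.8660 * 100
Result: 89.4206 %


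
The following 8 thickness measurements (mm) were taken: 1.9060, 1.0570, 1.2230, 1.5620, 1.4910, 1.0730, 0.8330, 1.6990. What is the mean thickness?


Formula: Average = sum / n
Substituting: Average = 10.8440 / 8
Result: 1.3555 mm


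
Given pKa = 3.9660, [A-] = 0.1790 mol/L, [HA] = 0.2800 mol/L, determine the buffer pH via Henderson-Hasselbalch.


ratio = [A-] / [HA] = 0.1790 / 0.2800 = 0.6393
log10(ratio) = -0.1943
pH = pKa + log10(ratio) = 3.9660 - 0.1943 = 3.7717


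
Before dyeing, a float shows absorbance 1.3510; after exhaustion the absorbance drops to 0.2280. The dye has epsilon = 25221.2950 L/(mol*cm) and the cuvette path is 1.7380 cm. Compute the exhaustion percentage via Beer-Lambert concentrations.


c_initial = A_i / (epsilon * l) = 1.3510 / (25221.2950 * 1.7380) = 3.0820e-05 mol/L
c_final = A_f / (epsilon * l) = 0.2280 / (25221.2950 * 1.7380) = 5.2014e-06 mol/L
Exhaustion = (c_initial - c_final) / c_initial * 100 = (3.0820e-05 - 5.2014e-06) / 3.0820e-05 * 100 = 83.1236 %


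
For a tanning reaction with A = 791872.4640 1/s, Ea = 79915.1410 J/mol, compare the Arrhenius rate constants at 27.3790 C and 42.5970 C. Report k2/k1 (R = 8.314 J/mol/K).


T1 = 27.3790 + 273.15 = 300.5290 K; T2 = 42.5970 + 273.15 = 315.7470 K
k1 = A * exp(-Ea/(R*T1)) = 791872.4640 * exp(-79915.1410/(8.314*300.5290)) = 1.0190e-08 1/s
k2 = A * exp(-Ea/(R*T2)) = 791872.4640 * exp(-79915.1410/(8.314*315.7470)) = 4.7606e-08 1/s
k2/k1 = 4.7606e-08 / 1.0190e-08 = 4.6717


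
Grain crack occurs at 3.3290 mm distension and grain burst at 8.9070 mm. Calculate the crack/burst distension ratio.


Formula: Ratio = crack / burst
Substituting: Ratio = 3.3290 / 8.9070
Result: 0.3738


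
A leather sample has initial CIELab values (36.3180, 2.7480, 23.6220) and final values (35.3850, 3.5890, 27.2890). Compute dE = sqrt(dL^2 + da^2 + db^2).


dL = -0.9330, da = 0.8410, db = 3.6670
dE = sqrt((-0.9330)^2 + 0.8410^2 + 3.6670^2) = 3.8762


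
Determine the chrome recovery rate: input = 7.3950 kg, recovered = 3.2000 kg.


Formula: Recovery = recovered / input * 100
Substituting: Recovery = 3.2000 / 7.3950 * 100
Result: 43.2725 %


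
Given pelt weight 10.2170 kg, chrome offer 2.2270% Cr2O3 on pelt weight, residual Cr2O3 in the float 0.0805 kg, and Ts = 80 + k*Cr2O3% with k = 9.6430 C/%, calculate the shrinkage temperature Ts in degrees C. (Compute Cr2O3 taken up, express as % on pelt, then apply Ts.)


Offered = pelt * offer_pct / 100 = 10.2170 * 2.2270 / 100 = 0.2275 kg
Uptake = offered - residual = 0.2275 - 0.0805 = 0.1470 kg
Cr2O3% on pelt = uptake / pelt * 100 = 0.1470 / 10.2170 * 100 = 1.4391 %
Ts = 80 + k * Cr2O3% = 80 + 9.6430 * 1.4391 = 93.8772 C


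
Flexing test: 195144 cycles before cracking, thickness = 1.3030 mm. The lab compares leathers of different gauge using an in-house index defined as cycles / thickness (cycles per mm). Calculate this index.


Formula: Index = cycles / thickness
Substituting: Index = 195144 / 1.3030
Result: 149765.1573 cycles/mm


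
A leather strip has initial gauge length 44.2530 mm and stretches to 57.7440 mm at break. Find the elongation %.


Formula: Elongation = (Lf - L0) / L0 * 100
Substituting: Elongation = (57.7440 - 44.2530) / 44.2530 * 100
Result: 30.4861 %


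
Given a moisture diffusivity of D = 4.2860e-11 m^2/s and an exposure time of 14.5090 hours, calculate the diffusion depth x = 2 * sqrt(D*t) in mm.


t = 14.5090 hr * 3600 = 52232.4000 s
D * t = 4.2860e-11 * 52232.4000 = 2.2387e-06
x = 2 * sqrt(D*t) = 2 * sqrt(2.2387e-06) = 0.00299244 m = 2.9924 mm


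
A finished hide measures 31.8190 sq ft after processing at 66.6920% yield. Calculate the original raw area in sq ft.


Formula: raw = finished * 100 / yield
Substituting: raw = 31.8190 * 100 / 66.6920
Result: 47.7104 sq ft


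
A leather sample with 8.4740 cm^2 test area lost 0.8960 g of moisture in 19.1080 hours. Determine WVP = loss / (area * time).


Formula: WVP = loss / (area * time)
Substituting: WVP = 0.8960 / (8.4740 * 19.1080)
Result: 0.00553356 g/(cm^2*hr)


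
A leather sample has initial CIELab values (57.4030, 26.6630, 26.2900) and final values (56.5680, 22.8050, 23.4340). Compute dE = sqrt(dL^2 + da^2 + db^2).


dL = -0.8350, da = -3.8580, db = -2.8560
dE = sqrt((-0.8350)^2 + (-3.8580)^2 + (-2.8560)^2) = 4.8722


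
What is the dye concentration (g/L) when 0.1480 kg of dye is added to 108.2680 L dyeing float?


Formula: Conc = dye_mass(kg) / volume(L) * 1000
Substituting: Conc = 0.1480 / 108.2680 * 1000
Result: 1.3670 g/L


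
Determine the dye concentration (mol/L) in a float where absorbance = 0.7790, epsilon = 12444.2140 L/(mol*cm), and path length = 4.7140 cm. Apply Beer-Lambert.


Formula: c = A / (epsilon * l)
Substituting: c = 0.7790 / (12444.2140 * 4.7140)
Result: 1.3279e-05 mol/L


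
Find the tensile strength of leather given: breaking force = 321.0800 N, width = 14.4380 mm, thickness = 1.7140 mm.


Formula: TS = force / (width * thickness)
Substituting: TS = 321.0800 / (14.4380 * 1.7140)
Result: 12.9746 N/mm^2


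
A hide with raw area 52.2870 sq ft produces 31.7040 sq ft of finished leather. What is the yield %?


Formula: Yield = finished / raw * 100
Substituting: Yield = 31.7040 / 52.2870 * 100
Result: 60.6346 %


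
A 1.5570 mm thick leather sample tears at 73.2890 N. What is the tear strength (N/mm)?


Formula: Tear strength = force / thickness
Substituting: Tear strength = 73.2890 / 1.5570
Result: 47.0706 N/mm


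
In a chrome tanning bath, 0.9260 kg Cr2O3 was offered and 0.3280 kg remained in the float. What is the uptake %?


Formula: Uptake = (offered - residual) / offered * 100
Substituting: Uptake = (0.9260 - 0.3280) / 0.9260 * 100
Result: 64.5788 %


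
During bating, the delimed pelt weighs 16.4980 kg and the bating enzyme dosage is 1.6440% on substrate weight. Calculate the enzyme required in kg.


Formula: Enzyme = substrate * pct / 100
Substituting: Enzyme = 16.4980 * 1.6440 / 100
Result: 0.2712 kg


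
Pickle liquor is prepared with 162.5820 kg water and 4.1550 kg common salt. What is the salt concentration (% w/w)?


Formula: Conc = salt / (water + salt) * 100
Substituting: Conc = 4.1550 / (162.5820 + 4.1550) * 100
Result: 2.4919 %


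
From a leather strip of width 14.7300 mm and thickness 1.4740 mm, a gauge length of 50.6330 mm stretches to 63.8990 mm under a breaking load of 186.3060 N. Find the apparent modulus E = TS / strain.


TS = F / (w * t) = 186.3060 / (14.7300 * 1.4740) = 8.5808 N/mm^2
strain = (Lf - L0) / L0 = (63.8990 - 50.6330) / 50.6330 = 0.2620
E = TS / strain = 8.5808 / 0.2620 = 32.7507 N/mm^2


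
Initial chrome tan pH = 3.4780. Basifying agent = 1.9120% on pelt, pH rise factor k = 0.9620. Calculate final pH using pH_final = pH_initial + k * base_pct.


Formula: pH_final = pH_initial + k * base_pct
Substituting: pH_final = 3.4780 + 0.9620 * 1.9120
Result: 5.3173


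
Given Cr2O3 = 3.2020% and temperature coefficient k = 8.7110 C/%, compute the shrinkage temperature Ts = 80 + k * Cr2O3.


Formula: Ts = 80 + k * Cr2O3
Substituting: Ts = 80 + 8.7110 * 3.2020
Result: 107.8926 C


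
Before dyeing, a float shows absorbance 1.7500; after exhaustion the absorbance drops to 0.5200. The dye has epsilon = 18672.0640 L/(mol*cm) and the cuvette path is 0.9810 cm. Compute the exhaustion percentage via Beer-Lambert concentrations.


c_initial = A_i / (epsilon * l) = 1.7500 / (18672.0640 * 0.9810) = 9.5538e-05 mol/L
c_final = A_f / (epsilon * l) = 0.5200 / (18672.0640 * 0.9810) = 2.8388e-05 mol/L
Exhaustion = (c_initial - c_final) / c_initial * 100 = (9.5538e-05 - 2.8388e-05) / 9.5538e-05 * 100 = 70.2857 %


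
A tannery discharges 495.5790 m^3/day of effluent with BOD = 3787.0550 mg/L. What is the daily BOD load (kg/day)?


Formula: BOD_load = volume * conc / 1000
Substituting: BOD_load = 495.5790 * 3787.0550 / 1000
Result: 1876.7849 kg/day


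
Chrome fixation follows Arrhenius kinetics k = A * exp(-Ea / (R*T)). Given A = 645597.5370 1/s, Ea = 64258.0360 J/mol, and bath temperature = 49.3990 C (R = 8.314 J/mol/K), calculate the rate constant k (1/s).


T_K = T_C + 273.15 = 49.3990 + 273.15 = 322.5490 K
exponent = -Ea / (R * T_K) = -64258.0360 / (8.314 * 322.5490) = -23.9619
k = A * exp(exponent) = 645597.5370 * exp(-23.9619) = 2.5318e-05 1/s


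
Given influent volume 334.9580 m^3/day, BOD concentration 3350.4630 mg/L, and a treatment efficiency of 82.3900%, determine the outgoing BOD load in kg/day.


Load_in = volume * conc / 1000 = 334.9580 * 3350.4630 / 1000 = 1122.2644 kg/day
Removed = Load_in * eff / 100 = 1122.2644 * 82.3900 / 100 = 924.6336 kg/day
Load_out = Load_in - Removed = 1122.2644 - 924.6336 = 197.6308 kg/day


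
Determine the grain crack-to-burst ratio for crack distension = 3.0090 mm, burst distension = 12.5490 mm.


Formula: Ratio = crack / burst
Substituting: Ratio = 3.0090 / 12.5490
Result: 0.2398


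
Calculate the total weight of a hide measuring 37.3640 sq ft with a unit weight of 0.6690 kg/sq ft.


Formula: Weight = area * weight_per_sqft
Substituting: Weight = 37.3640 * 0.6690
Result: 24.9965 kg


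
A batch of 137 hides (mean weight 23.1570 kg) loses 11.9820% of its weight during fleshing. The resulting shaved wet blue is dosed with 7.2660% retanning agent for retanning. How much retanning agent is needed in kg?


Total_raw = N * avg_wt = 137 * 23.1570 = 3172.5090 kg
Substrate = Total_raw * (1 - loss/100) = 3172.5090 * (1 - 11.9820/100) = 2792.3790 kg
Retan = Substrate * pct / 100 = 2792.3790 * 7.2660 / 100 = 202.8943 kg


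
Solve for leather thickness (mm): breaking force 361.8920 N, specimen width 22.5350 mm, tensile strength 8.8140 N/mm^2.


Formula: t = F / (TS * w)
Substituting: t = 361.8920 / (8.8140 * 22.5350)
Result: 1.8220 mm


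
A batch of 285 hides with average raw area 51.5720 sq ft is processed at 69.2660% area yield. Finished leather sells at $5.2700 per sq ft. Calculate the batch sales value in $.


Raw_total = N * avg_area = 285 * 51.5720 = 14698.0200 sq ft
Finished = Raw_total * yield / 100 = 14698.0200 * 69.2660 / 100 = 10180.7305 sq ft
Value = Finished * price = 10180.7305 * 5.2700 = 53652.4499 $


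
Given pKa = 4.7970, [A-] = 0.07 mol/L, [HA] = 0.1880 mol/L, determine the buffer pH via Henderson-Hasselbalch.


ratio = [A-] / [HA] = 0.07 / 0.1880 = 0.3723
log10(ratio) = -0.4291
pH = pKa + log10(ratio) = 4.7970 - 0.4291 = 4.3679


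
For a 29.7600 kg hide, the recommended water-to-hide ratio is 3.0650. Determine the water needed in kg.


Formula: Water = hide_weight * ratio
Substituting: Water = 29.7600 * 3.0650
Result: 91.2144 kg


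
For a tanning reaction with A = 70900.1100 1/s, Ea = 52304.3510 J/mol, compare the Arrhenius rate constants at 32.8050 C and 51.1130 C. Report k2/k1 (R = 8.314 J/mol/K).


T1 = 32.8050 + 273.15 = 305.9550 K; T2 = 51.1130 + 273.15 = 324.2630 K
k1 = A * exp(-Ea/(R*T1)) = 70900.1100 * exp(-52304.3510/(8.314*305.9550)) = 8.3288e-05 1/s
k2 = A * exp(-Ea/(R*T2)) = 70900.1100 * exp(-52304.3510/(8.314*324.2630)) = 2.6594e-04 1/s
k2/k1 = 2.6594e-04 / 8.3288e-05 = 3.1930


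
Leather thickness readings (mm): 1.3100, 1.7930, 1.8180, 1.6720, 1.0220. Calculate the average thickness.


Formula: Average = sum / n
Substituting: Average = 7.6150 / 5
Result: 1.5230 mm


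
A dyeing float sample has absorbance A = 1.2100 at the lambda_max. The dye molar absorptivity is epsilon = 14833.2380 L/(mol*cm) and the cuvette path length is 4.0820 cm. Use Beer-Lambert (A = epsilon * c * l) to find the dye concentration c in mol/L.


Formula: c = A / (epsilon * l)
Substituting: c = 1.2100 / (14833.2380 * 4.0820)
Result: 1.9984e-05 mol/L


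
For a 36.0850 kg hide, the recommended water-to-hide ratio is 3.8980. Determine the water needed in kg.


Formula: Water = hide_weight * ratio
Substituting: Water = 36.0850 * 3.8980
Result: 140.6593 kg


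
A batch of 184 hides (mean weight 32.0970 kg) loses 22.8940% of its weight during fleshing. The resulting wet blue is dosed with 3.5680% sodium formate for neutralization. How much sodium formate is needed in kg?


Total_raw = N * avg_wt = 184 * 32.0970 = 5905.8480 kg
Substrate = Total_raw * (1 - loss/100) = 5905.8480 * (1 - 22.8940/100) = 4553.7632 kg
Neutralizer = Substrate * pct / 100 = 4553.7632 * 3.5680 / 100 = 162.4783 kg


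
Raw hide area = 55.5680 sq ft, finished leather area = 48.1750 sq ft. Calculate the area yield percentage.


Formula: Yield = finished / raw * 100
Substituting: Yield = 48.1750 / 55.5680 * 100
Result: 86.6956 %


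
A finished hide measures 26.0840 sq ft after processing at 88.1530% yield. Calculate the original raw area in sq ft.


Formula: raw = finished * 100 / yield
Substituting: raw = 26.0840 * 100 / 88.1530
Result: 29.5895 sq ft


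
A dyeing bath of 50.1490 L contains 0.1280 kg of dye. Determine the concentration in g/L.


Formula: Conc = dye_mass(kg) / volume(L) * 1000
Substituting: Conc = 0.1280 / 50.1490 * 1000
Result: 2.5524 g/L


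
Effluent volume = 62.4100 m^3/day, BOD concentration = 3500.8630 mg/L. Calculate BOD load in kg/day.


Formula: BOD_load = volume * conc / 1000
Substituting: BOD_load = 62.4100 * 3500.8630 / 1000
Result: 218.4889 kg/day


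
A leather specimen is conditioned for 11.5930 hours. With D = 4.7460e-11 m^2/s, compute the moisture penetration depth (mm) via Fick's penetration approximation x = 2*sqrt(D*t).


t = 11.5930 hr * 3600 = 41734.8000 s
D * t = 4.7460e-11 * 41734.8000 = 1.9807e-06
x = 2 * sqrt(D*t) = 2 * sqrt(1.9807e-06) = 0.00281477 m = 2.8148 mm


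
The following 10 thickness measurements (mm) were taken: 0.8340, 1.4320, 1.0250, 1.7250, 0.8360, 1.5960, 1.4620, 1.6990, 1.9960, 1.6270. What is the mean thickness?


Formula: Average = sum / n
Substituting: Average = 14.2320 / 10
Result: 1.4232 mm


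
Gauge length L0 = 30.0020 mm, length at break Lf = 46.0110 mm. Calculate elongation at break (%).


Formula: Elongation = (Lf - L0) / L0 * 100
Substituting: Elongation = (46.0110 - 30.0020) / 30.0020 * 100
Result: 53.3598 %


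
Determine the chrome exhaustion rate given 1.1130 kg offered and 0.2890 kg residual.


Formula: Uptake = (offered - residual) / offered * 100
Substituting: Uptake = (1.1130 - 0.2890) / 1.1130 * 100
Result: 74.0341 %


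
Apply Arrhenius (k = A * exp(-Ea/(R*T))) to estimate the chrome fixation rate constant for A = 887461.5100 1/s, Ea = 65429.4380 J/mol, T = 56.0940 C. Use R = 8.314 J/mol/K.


T_K = T_C + 273.15 = 56.0940 + 273.15 = 329.2440 K
exponent = -Ea / (R * T_K) = -65429.4380 / (8.314 * 329.2440) = -23.9026
k = A * exp(exponent) = 887461.5100 * exp(-23.9026) = 3.6930e-05 1/s


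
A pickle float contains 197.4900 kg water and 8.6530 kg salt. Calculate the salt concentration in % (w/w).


Formula: Conc = salt / (water + salt) * 100
Substituting: Conc = 8.6530 / (197.4900 + 8.6530) * 100
Result: 4.1976 %
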